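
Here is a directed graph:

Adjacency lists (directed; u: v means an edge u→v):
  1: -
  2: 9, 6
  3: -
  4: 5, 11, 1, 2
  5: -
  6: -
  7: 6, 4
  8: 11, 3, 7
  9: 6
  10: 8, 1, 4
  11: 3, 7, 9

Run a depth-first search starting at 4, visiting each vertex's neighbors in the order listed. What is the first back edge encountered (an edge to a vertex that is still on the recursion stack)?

DFS from 4 (visiting each vertex's neighbors in the order listed); mark gray on enter, black on exit:
4 gray
  5 gray
  5 black
  11 gray
    3 gray
    3 black
    7 gray
      6 gray
      6 black
      7→4: 4 is gray → back edge
First back edge: 7 → 4.

7→4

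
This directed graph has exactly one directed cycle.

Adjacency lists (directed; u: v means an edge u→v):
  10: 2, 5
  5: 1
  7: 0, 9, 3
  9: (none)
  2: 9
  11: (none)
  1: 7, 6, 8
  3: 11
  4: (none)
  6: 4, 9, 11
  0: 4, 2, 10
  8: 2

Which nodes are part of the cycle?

DFS with gray/black marking from 1:
1 gray
  7 gray
    0 gray
      4 gray
      4 black
      2 gray
        9 gray
        9 black
      2 black
      10 gray
        10→2: 2 black — skip
        5 gray
          5→1: 1 is gray → back edge
Back edge closes the cycle 1 → 7 → 0 → 10 → 5 → 1; its vertices are {0, 1, 5, 7, 10}.

0, 1, 5, 7, 10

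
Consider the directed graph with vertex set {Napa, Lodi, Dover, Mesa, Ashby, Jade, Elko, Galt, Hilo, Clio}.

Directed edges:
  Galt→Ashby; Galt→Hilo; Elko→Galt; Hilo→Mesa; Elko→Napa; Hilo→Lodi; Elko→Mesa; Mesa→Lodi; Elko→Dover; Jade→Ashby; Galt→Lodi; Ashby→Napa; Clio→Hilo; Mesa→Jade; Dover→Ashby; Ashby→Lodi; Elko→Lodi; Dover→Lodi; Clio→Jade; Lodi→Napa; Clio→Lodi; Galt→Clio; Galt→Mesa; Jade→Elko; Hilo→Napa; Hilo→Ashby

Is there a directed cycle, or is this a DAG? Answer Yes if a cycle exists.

Yes

DFS with white/gray/black marking, starting from Hilo:
Hilo gray
  Napa gray
  Napa black
  Lodi gray
    Lodi→Napa: Napa black — skip
  Lodi black
  Ashby gray
    Ashby→Napa: Napa black — skip
    Ashby→Lodi: Lodi black — skip
  Ashby black
  Mesa gray
    Mesa→Lodi: Lodi black — skip
    Jade gray
      Jade→Ashby: Ashby black — skip
      Elko gray
        Elko→Mesa: Mesa is gray → back edge
Back edge found, so a cycle exists: Mesa → Jade → Elko → Mesa.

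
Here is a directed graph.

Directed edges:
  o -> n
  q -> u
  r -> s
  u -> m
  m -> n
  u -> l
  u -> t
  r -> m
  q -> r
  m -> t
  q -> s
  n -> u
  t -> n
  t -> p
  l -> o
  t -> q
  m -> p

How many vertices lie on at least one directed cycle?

A vertex is on a directed cycle iff it belongs to a strongly connected component of size ≥ 2 (or has a self-loop).
The vertices on cycles are {l, m, n, o, q, r, t, u} — 8 in total.

8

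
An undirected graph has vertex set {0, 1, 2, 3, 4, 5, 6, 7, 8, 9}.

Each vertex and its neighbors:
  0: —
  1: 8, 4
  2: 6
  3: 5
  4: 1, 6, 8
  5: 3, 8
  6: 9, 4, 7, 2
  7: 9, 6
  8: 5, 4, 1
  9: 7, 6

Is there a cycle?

Yes

DFS, tracking each vertex's parent; an edge to a visited non-parent vertex closes a cycle.
Start from 6:
visit 6 (parent –)
  visit 9 (parent 6)
    visit 7 (parent 9)
      7–9: parent, skip
      7–6: 6 visited and ≠ parent → cycle
Cycle: 6 – 9 – 7 – 6.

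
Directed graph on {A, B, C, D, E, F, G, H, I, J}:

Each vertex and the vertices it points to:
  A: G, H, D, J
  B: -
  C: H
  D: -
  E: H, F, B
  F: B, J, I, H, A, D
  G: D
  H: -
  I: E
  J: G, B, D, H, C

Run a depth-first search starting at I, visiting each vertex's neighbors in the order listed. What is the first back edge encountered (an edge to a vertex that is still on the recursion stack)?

F→I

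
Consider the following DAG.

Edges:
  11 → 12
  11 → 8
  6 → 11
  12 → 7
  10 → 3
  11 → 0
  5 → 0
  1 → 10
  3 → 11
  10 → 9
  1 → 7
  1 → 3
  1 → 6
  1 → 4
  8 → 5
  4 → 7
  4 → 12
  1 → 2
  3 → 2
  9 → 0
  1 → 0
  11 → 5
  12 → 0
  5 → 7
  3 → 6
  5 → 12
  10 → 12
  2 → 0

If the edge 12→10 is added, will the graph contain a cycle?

Yes

Adding 12→10 creates a cycle iff 10 can already reach 12.
Path from 10: 10 → 12.
So 10 → … → 12 → 10 is a cycle.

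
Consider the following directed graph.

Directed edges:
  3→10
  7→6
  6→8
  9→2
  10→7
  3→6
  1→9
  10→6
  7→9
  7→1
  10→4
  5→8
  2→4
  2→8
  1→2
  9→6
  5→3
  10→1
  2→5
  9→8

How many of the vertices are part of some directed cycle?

A vertex is on a directed cycle iff it belongs to a strongly connected component of size ≥ 2 (or has a self-loop).
The vertices on cycles are {1, 2, 3, 5, 7, 9, 10} — 7 in total.

7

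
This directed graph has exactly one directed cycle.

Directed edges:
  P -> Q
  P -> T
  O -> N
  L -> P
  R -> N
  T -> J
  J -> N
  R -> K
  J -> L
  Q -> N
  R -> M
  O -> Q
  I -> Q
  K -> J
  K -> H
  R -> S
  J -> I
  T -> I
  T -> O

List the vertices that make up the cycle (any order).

J, L, P, T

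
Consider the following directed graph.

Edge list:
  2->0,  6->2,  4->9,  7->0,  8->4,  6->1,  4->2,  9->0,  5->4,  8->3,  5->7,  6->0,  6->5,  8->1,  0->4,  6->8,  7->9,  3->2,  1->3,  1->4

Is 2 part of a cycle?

2 is on a cycle iff 2 can reach itself via ≥1 edge.
2 → 0 → 4 → 2 — yes.

Yes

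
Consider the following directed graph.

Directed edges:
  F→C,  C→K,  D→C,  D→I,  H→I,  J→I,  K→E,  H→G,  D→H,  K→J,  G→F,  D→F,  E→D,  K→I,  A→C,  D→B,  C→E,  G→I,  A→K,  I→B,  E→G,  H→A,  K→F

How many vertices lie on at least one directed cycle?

8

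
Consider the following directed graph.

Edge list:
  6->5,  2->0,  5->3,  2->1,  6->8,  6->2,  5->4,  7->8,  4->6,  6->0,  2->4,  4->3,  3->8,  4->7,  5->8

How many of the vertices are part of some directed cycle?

A vertex is on a directed cycle iff it belongs to a strongly connected component of size ≥ 2 (or has a self-loop).
The vertices on cycles are {2, 4, 5, 6} — 4 in total.

4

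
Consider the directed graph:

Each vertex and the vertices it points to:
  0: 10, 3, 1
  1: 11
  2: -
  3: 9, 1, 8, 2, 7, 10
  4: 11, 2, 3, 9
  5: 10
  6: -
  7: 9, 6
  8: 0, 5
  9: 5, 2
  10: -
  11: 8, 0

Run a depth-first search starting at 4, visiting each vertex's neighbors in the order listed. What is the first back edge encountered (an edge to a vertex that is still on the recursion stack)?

1→11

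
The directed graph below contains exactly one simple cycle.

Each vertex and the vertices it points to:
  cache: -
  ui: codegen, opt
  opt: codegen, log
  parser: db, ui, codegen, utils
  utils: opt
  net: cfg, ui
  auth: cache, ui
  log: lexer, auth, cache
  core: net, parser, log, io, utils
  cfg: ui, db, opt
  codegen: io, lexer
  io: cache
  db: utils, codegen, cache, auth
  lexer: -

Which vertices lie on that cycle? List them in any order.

ui, log, opt, auth

DFS with gray/black marking from log:
log gray
  lexer gray
  lexer black
  auth gray
    cache gray
    cache black
    ui gray
      codegen gray
        io gray
          io→cache: cache black — skip
        io black
        codegen→lexer: lexer black — skip
      codegen black
      opt gray
        opt→codegen: codegen black — skip
        opt→log: log is gray → back edge
Back edge closes the cycle log → auth → ui → opt → log; its vertices are {ui, log, opt, auth}.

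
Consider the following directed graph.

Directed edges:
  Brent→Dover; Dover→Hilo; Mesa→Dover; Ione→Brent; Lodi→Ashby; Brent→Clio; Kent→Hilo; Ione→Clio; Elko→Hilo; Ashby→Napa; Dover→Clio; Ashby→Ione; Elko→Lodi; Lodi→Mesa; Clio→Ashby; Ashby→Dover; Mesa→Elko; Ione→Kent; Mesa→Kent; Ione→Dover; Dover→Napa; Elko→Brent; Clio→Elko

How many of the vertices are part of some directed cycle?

8

A vertex is on a directed cycle iff it belongs to a strongly connected component of size ≥ 2 (or has a self-loop).
The vertices on cycles are {Clio, Elko, Ione, Lodi, Mesa, Ashby, Brent, Dover} — 8 in total.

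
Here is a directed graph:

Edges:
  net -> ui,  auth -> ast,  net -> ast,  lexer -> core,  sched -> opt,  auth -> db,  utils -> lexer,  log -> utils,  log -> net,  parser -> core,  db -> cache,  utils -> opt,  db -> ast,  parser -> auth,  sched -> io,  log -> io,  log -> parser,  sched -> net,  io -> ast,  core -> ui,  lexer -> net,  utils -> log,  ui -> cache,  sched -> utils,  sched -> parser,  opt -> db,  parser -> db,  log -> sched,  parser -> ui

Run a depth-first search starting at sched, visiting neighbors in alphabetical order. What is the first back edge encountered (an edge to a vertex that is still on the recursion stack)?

log→sched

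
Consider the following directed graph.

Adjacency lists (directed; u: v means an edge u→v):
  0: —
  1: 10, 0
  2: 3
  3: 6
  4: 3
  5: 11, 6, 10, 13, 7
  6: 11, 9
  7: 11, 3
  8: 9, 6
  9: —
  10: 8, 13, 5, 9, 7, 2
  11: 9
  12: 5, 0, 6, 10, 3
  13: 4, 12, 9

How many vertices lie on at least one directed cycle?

4

A vertex is on a directed cycle iff it belongs to a strongly connected component of size ≥ 2 (or has a self-loop).
The vertices on cycles are {5, 10, 12, 13} — 4 in total.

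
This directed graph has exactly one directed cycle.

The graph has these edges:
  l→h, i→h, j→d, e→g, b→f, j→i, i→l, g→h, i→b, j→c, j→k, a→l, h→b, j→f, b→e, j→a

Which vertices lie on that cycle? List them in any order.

b, e, g, h

DFS with gray/black marking from b:
b gray
  f gray
  f black
  e gray
    g gray
      h gray
        h→b: b is gray → back edge
Back edge closes the cycle b → e → g → h → b; its vertices are {b, e, g, h}.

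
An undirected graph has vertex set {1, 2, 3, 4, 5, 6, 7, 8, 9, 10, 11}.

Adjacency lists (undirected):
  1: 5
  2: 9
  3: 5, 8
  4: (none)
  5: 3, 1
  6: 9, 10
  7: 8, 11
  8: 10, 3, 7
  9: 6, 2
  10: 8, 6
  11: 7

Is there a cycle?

No

DFS, tracking each vertex's parent; an edge to a visited non-parent vertex closes a cycle.
Start from 5:
visit 5 (parent –)
  visit 3 (parent 5)
    3–5: parent, skip
    visit 8 (parent 3)
      visit 10 (parent 8)
        10–8: parent, skip
        visit 6 (parent 10)
          visit 9 (parent 6)
            9–6: parent, skip
            visit 2 (parent 9)
              2–9: parent, skip
          6–10: parent, skip
      8–3: parent, skip
      visit 7 (parent 8)
        7–8: parent, skip
        visit 11 (parent 7)
          11–7: parent, skip
  visit 1 (parent 5)
    1–5: parent, skip
visit 4 (parent –)
No non-parent visited neighbor found — the graph is a forest.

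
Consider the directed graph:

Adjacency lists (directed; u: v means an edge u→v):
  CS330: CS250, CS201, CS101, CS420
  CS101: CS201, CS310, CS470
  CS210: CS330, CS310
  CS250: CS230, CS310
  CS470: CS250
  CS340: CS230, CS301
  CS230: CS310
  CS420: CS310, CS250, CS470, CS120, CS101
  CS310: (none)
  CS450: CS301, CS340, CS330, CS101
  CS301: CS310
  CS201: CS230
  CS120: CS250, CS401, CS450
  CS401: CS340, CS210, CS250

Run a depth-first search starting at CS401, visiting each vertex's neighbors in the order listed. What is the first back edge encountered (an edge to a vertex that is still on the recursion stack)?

CS120→CS401

DFS from CS401 (visiting each vertex's neighbors in the order listed); mark gray on enter, black on exit:
CS401 gray
  CS340 gray
    CS230 gray
      CS310 gray
      CS310 black
    CS230 black
    CS301 gray
      CS301→CS310: CS310 black — skip
    CS301 black
  CS340 black
  CS210 gray
    CS330 gray
      CS250 gray
        CS250→CS230: CS230 black — skip
        CS250→CS310: CS310 black — skip
      CS250 black
      CS201 gray
        CS201→CS230: CS230 black — skip
      CS201 black
      CS101 gray
        CS101→CS201: CS201 black — skip
        CS101→CS310: CS310 black — skip
        CS470 gray
          CS470→CS250: CS250 black — skip
        CS470 black
      CS101 black
      CS420 gray
        CS420→CS310: CS310 black — skip
        CS420→CS250: CS250 black — skip
        CS420→CS470: CS470 black — skip
        CS120 gray
          CS120→CS250: CS250 black — skip
          CS120→CS401: CS401 is gray → back edge
First back edge: CS120 → CS401.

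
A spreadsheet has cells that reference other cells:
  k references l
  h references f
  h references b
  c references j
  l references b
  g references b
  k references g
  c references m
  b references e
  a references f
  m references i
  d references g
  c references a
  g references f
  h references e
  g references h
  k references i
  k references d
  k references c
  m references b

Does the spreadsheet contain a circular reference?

No

DFS with white/gray/black marking, starting from e:
e gray
e black
a gray
  f gray
  f black
a black
b gray
  b→e: e black — skip
b black
c gray
  m gray
    m→b: b black — skip
    i gray
    i black
  m black
  c→a: a black — skip
  j gray
  j black
c black
d gray
  g gray
    g→b: b black — skip
    g→f: f black — skip
    h gray
      h→b: b black — skip
      h→f: f black — skip
      h→e: e black — skip
    h black
  g black
d black
k gray
  k→i: i black — skip
  l gray
    l→b: b black — skip
  l black
  k→g: g black — skip
  k→d: d black — skip
  k→c: c black — skip
k black
Every edge goes to a white or black vertex — no back edge, so the graph is acyclic.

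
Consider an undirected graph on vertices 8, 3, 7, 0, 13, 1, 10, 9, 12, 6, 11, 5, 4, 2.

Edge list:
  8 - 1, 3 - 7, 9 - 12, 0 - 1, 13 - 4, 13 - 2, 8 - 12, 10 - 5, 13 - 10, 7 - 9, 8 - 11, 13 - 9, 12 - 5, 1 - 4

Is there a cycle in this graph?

DFS, tracking each vertex's parent; an edge to a visited non-parent vertex closes a cycle.
Start from 0:
visit 0 (parent –)
  visit 1 (parent 0)
    visit 4 (parent 1)
      4–1: parent, skip
      visit 13 (parent 4)
        visit 9 (parent 13)
          visit 7 (parent 9)
            7–9: parent, skip
            visit 3 (parent 7)
              3–7: parent, skip
          9–13: parent, skip
          visit 12 (parent 9)
            visit 8 (parent 12)
              visit 11 (parent 8)
                11–8: parent, skip
              8–1: 1 visited and ≠ parent → cycle
Cycle: 1 – 4 – 13 – 9 – 12 – 8 – 1.

Yes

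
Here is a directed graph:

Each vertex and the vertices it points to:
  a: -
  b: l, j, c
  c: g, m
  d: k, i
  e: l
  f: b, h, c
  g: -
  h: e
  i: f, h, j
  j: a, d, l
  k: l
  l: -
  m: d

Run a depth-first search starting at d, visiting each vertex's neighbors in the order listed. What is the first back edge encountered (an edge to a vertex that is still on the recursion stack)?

j->d

DFS from d (visiting each vertex's neighbors in the order listed); mark gray on enter, black on exit:
d gray
  k gray
    l gray
    l black
  k black
  i gray
    f gray
      b gray
        b→l: l black — skip
        j gray
          a gray
          a black
          j→d: d is gray → back edge
First back edge: j → d.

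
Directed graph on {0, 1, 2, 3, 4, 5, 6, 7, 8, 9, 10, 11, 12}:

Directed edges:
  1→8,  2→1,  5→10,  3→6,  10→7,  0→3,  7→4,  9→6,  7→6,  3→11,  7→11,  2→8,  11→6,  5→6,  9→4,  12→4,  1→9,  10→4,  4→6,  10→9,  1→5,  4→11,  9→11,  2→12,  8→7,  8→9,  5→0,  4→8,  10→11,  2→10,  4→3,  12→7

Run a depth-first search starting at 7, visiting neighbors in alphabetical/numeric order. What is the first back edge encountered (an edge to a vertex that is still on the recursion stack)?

8->7

DFS from 7 (visiting neighbors in alphabetical/numeric order); mark gray on enter, black on exit:
7 gray
  4 gray
    3 gray
      6 gray
      6 black
      11 gray
        11→6: 6 black — skip
      11 black
    3 black
    4→6: 6 black — skip
    8 gray
      8→7: 7 is gray → back edge
First back edge: 8 → 7.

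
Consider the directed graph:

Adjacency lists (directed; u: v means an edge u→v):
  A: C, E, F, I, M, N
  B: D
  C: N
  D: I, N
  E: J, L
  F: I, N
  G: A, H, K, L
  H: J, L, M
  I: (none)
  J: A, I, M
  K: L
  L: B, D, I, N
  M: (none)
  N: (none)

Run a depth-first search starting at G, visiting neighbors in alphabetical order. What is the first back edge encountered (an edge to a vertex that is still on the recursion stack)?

J->A

DFS from G (visiting neighbors in alphabetical order); mark gray on enter, black on exit:
G gray
  A gray
    C gray
      N gray
      N black
    C black
    E gray
      J gray
        J→A: A is gray → back edge
First back edge: J → A.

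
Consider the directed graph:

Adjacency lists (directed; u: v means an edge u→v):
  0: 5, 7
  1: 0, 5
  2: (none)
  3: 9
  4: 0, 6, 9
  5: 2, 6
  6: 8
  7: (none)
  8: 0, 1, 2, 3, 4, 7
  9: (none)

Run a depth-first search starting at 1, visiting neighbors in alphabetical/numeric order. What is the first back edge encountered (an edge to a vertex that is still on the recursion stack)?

8→0

DFS from 1 (visiting neighbors in alphabetical/numeric order); mark gray on enter, black on exit:
1 gray
  0 gray
    5 gray
      2 gray
      2 black
      6 gray
        8 gray
          8→0: 0 is gray → back edge
First back edge: 8 → 0.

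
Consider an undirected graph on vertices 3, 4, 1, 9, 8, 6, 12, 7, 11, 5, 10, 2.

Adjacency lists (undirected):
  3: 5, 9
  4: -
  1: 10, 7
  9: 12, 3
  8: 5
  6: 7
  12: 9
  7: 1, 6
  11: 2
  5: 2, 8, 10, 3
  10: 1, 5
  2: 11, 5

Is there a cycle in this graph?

No

DFS, tracking each vertex's parent; an edge to a visited non-parent vertex closes a cycle.
Start from 6:
visit 6 (parent –)
  visit 7 (parent 6)
    visit 1 (parent 7)
      visit 10 (parent 1)
        10–1: parent, skip
        visit 5 (parent 10)
          visit 2 (parent 5)
            visit 11 (parent 2)
              11–2: parent, skip
            2–5: parent, skip
          visit 8 (parent 5)
            8–5: parent, skip
          5–10: parent, skip
          visit 3 (parent 5)
            3–5: parent, skip
            visit 9 (parent 3)
              visit 12 (parent 9)
                12–9: parent, skip
              9–3: parent, skip
      1–7: parent, skip
    7–6: parent, skip
visit 4 (parent –)
No non-parent visited neighbor found — the graph is a forest.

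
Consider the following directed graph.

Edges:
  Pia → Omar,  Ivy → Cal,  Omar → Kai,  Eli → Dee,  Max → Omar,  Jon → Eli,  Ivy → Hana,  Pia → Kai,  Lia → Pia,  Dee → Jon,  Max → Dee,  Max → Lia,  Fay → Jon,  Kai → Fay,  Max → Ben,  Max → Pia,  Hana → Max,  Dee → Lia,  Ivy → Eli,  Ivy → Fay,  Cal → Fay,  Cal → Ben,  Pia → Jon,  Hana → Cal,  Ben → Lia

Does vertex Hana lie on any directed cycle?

Hana lies on a cycle iff there is a path from Hana back to itself.
Exploring from Hana, it never reaches itself; equivalently, its strongly connected component is a singleton.

No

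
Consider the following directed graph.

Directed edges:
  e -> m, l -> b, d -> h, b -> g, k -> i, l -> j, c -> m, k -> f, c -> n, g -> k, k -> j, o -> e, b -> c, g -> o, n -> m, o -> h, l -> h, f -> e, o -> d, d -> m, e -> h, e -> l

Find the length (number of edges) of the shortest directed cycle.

For each vertex v, BFS finds the shortest path from v back to v.
The shortest such closed walk is b → g → o → e → l → b, length 5.

5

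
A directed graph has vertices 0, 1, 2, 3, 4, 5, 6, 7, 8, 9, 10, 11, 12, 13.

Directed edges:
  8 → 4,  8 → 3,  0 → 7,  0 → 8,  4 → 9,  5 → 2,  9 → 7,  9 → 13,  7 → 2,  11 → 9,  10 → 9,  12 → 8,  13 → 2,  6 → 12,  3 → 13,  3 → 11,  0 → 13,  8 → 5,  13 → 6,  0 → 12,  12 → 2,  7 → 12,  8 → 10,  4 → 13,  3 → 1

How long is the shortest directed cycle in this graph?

5

For each vertex v, BFS finds the shortest path from v back to v.
The shortest such closed walk is 8 → 10 → 9 → 7 → 12 → 8, length 5.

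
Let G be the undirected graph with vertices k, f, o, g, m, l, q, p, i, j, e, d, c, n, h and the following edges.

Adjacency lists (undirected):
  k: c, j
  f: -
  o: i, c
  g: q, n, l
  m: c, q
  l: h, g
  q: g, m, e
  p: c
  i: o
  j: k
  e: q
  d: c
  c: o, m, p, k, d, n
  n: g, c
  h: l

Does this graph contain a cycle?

Yes

DFS, tracking each vertex's parent; an edge to a visited non-parent vertex closes a cycle.
Start from n:
visit n (parent –)
  visit g (parent n)
    visit q (parent g)
      q–g: parent, skip
      visit m (parent q)
        visit c (parent m)
          visit o (parent c)
            visit i (parent o)
              i–o: parent, skip
            o–c: parent, skip
          c–m: parent, skip
          visit p (parent c)
            p–c: parent, skip
          visit k (parent c)
            k–c: parent, skip
            visit j (parent k)
              j–k: parent, skip
          visit d (parent c)
            d–c: parent, skip
          c–n: n visited and ≠ parent → cycle
Cycle: n – g – q – m – c – n.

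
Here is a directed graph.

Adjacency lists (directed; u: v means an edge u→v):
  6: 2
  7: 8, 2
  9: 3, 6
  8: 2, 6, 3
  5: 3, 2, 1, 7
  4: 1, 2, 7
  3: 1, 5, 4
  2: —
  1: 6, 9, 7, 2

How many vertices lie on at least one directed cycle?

A vertex is on a directed cycle iff it belongs to a strongly connected component of size ≥ 2 (or has a self-loop).
The vertices on cycles are {1, 3, 4, 5, 7, 8, 9} — 7 in total.

7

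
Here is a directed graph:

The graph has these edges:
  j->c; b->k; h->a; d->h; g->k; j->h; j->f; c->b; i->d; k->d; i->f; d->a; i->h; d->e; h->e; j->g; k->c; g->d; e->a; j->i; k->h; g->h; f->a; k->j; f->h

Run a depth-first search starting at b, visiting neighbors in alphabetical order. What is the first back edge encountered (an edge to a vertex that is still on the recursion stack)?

DFS from b (visiting neighbors in alphabetical order); mark gray on enter, black on exit:
b gray
  k gray
    c gray
      c→b: b is gray → back edge
First back edge: c → b.

c→b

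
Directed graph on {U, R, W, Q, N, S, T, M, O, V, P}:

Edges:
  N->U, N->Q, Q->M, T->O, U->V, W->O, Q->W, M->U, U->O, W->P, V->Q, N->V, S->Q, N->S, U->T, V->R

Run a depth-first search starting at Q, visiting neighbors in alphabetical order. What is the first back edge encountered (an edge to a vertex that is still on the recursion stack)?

V->Q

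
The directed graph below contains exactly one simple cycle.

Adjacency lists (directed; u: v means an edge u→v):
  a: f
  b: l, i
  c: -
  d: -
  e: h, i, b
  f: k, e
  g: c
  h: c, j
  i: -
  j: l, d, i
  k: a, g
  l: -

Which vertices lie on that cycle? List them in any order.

DFS with gray/black marking from a:
a gray
  f gray
    k gray
      k→a: a is gray → back edge
Back edge closes the cycle a → f → k → a; its vertices are {a, f, k}.

a, f, k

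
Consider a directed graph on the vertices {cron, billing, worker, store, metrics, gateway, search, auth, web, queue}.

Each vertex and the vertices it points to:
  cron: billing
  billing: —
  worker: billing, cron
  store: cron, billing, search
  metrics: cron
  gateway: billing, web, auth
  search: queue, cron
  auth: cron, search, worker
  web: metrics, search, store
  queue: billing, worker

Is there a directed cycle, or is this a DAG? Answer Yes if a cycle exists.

No

DFS with white/gray/black marking, starting from metrics:
metrics gray
  cron gray
    billing gray
    billing black
  cron black
metrics black
worker gray
  worker→billing: billing black — skip
  worker→cron: cron black — skip
worker black
store gray
  store→cron: cron black — skip
  store→billing: billing black — skip
  search gray
    queue gray
      queue→billing: billing black — skip
      queue→worker: worker black — skip
    queue black
    search→cron: cron black — skip
  search black
store black
gateway gray
  gateway→billing: billing black — skip
  web gray
    web→metrics: metrics black — skip
    web→search: search black — skip
    web→store: store black — skip
  web black
  auth gray
    auth→cron: cron black — skip
    auth→search: search black — skip
    auth→worker: worker black — skip
  auth black
gateway black
Every edge goes to a white or black vertex — no back edge, so the graph is acyclic.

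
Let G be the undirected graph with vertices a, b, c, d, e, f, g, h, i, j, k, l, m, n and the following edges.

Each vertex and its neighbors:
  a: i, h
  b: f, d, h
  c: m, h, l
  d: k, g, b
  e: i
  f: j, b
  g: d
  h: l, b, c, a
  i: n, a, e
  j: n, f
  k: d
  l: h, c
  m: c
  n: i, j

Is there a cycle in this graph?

Yes

DFS, tracking each vertex's parent; an edge to a visited non-parent vertex closes a cycle.
Start from d:
visit d (parent –)
  visit k (parent d)
    k–d: parent, skip
  visit g (parent d)
    g–d: parent, skip
  visit b (parent d)
    visit f (parent b)
      visit j (parent f)
        visit n (parent j)
          visit i (parent n)
            i–n: parent, skip
            visit a (parent i)
              a–i: parent, skip
              visit h (parent a)
                visit l (parent h)
                  l–h: parent, skip
                  visit c (parent l)
                    visit m (parent c)
                      m–c: parent, skip
                    c–h: h visited and ≠ parent → cycle
Cycle: h – l – c – h.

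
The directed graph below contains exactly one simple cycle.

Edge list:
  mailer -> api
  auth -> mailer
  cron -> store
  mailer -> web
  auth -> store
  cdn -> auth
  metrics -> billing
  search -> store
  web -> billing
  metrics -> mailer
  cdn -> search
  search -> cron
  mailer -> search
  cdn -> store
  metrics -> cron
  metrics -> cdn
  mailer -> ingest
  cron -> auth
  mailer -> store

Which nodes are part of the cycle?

DFS with gray/black marking from mailer:
mailer gray
  ingest gray
  ingest black
  web gray
    billing gray
    billing black
  web black
  api gray
  api black
  search gray
    store gray
    store black
    cron gray
      cron→store: store black — skip
      auth gray
        auth→mailer: mailer is gray → back edge
Back edge closes the cycle mailer → search → cron → auth → mailer; its vertices are {auth, cron, mailer, search}.

auth, cron, mailer, search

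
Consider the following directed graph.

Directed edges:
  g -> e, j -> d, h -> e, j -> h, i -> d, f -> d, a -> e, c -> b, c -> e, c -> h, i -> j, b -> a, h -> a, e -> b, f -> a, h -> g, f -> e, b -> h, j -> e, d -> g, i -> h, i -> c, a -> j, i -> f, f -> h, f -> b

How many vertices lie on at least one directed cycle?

7

A vertex is on a directed cycle iff it belongs to a strongly connected component of size ≥ 2 (or has a self-loop).
The vertices on cycles are {a, b, d, e, g, h, j} — 7 in total.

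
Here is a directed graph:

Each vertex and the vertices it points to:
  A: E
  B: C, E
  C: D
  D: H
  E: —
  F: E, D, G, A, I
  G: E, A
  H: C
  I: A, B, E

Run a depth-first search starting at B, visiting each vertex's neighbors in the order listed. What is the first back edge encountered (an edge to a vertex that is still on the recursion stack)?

DFS from B (visiting each vertex's neighbors in the order listed); mark gray on enter, black on exit:
B gray
  C gray
    D gray
      H gray
        H→C: C is gray → back edge
First back edge: H → C.

H->C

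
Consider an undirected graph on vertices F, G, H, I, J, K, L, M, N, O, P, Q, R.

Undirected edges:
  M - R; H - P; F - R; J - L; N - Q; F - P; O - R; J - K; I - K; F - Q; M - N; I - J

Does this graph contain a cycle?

DFS, tracking each vertex's parent; an edge to a visited non-parent vertex closes a cycle.
Start from Q:
visit Q (parent –)
  visit F (parent Q)
    F–Q: parent, skip
    visit R (parent F)
      visit M (parent R)
        M–R: parent, skip
        visit N (parent M)
          N–Q: Q visited and ≠ parent → cycle
Cycle: Q – F – R – M – N – Q.

Yes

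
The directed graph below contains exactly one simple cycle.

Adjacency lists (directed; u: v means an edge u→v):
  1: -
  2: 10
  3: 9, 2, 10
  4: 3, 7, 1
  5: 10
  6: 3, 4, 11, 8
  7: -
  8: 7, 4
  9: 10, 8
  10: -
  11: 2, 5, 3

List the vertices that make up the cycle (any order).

DFS with gray/black marking from 8:
8 gray
  7 gray
  7 black
  4 gray
    3 gray
      9 gray
        10 gray
        10 black
        9→8: 8 is gray → back edge
Back edge closes the cycle 8 → 4 → 3 → 9 → 8; its vertices are {3, 4, 8, 9}.

3, 4, 8, 9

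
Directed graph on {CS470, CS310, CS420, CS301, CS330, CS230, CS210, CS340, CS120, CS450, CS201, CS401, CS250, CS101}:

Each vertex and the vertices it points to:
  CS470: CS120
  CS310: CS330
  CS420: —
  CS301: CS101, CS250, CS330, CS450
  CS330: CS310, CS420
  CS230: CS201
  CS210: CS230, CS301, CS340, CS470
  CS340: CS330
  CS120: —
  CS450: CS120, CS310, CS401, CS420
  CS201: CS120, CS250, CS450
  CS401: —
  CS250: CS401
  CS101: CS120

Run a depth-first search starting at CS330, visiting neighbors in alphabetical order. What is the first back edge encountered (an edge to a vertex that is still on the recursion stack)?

DFS from CS330 (visiting neighbors in alphabetical order); mark gray on enter, black on exit:
CS330 gray
  CS310 gray
    CS310→CS330: CS330 is gray → back edge
First back edge: CS310 → CS330.

CS310→CS330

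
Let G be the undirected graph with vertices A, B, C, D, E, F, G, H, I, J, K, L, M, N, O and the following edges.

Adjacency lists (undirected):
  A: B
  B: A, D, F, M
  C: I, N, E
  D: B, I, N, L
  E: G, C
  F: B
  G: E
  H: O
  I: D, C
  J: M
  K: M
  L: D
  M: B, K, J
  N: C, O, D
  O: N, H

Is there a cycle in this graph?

Yes

DFS, tracking each vertex's parent; an edge to a visited non-parent vertex closes a cycle.
Start from D:
visit D (parent –)
  visit B (parent D)
    visit A (parent B)
      A–B: parent, skip
    B–D: parent, skip
    visit F (parent B)
      F–B: parent, skip
    visit M (parent B)
      M–B: parent, skip
      visit K (parent M)
        K–M: parent, skip
      visit J (parent M)
        J–M: parent, skip
  visit I (parent D)
    I–D: parent, skip
    visit C (parent I)
      C–I: parent, skip
      visit N (parent C)
        N–C: parent, skip
        visit O (parent N)
          O–N: parent, skip
          visit H (parent O)
            H–O: parent, skip
        N–D: D visited and ≠ parent → cycle
Cycle: D – I – C – N – D.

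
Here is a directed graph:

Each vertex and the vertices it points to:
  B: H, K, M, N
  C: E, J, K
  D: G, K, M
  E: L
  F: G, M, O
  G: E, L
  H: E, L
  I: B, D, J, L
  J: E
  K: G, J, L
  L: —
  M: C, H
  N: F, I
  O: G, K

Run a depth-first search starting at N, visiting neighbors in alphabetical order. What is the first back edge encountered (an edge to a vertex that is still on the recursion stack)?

B→N

DFS from N (visiting neighbors in alphabetical order); mark gray on enter, black on exit:
N gray
  F gray
    G gray
      E gray
        L gray
        L black
      E black
      G→L: L black — skip
    G black
    M gray
      C gray
        C→E: E black — skip
        J gray
          J→E: E black — skip
        J black
        K gray
          K→G: G black — skip
          K→J: J black — skip
          K→L: L black — skip
        K black
      C black
      H gray
        H→E: E black — skip
        H→L: L black — skip
      H black
    M black
    O gray
      O→G: G black — skip
      O→K: K black — skip
    O black
  F black
  I gray
    B gray
      B→H: H black — skip
      B→K: K black — skip
      B→M: M black — skip
      B→N: N is gray → back edge
First back edge: B → N.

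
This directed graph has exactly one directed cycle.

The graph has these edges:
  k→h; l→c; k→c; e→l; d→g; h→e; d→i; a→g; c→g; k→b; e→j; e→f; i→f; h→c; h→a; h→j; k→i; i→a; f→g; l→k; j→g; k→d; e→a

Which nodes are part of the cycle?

DFS with gray/black marking from k:
k gray
  c gray
    g gray
    g black
  c black
  i gray
    f gray
      f→g: g black — skip
    f black
    a gray
      a→g: g black — skip
    a black
  i black
  b gray
  b black
  d gray
    d→i: i black — skip
    d→g: g black — skip
  d black
  h gray
    e gray
      j gray
        j→g: g black — skip
      j black
      e→a: a black — skip
      l gray
        l→c: c black — skip
        l→k: k is gray → back edge
Back edge closes the cycle k → h → e → l → k; its vertices are {e, h, k, l}.

e, h, k, l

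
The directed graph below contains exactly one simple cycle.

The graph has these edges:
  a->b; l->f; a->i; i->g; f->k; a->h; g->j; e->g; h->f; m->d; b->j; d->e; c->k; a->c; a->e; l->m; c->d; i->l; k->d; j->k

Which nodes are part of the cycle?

d, e, g, j, k

DFS with gray/black marking from e:
e gray
  g gray
    j gray
      k gray
        d gray
          d→e: e is gray → back edge
Back edge closes the cycle e → g → j → k → d → e; its vertices are {d, e, g, j, k}.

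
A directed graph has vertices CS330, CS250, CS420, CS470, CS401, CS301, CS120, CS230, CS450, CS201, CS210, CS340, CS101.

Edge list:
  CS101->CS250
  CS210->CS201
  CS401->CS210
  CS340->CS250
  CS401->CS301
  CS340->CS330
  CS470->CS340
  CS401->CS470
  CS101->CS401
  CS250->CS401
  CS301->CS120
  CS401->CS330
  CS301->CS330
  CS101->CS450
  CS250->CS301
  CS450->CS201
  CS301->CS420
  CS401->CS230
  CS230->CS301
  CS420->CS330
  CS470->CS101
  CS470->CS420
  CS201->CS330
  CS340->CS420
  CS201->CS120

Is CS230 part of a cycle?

CS230 lies on a cycle iff there is a path from CS230 back to itself.
Exploring from CS230, it never reaches itself; equivalently, its strongly connected component is a singleton.

No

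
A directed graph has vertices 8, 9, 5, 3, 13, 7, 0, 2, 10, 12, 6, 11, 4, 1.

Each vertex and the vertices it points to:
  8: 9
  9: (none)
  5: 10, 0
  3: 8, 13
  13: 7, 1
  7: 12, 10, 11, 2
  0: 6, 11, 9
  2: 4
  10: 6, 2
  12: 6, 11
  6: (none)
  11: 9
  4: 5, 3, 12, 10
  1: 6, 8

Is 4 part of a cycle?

4 is on a cycle iff 4 can reach itself via ≥1 edge.
4 → 10 → 2 → 4 — yes.

Yes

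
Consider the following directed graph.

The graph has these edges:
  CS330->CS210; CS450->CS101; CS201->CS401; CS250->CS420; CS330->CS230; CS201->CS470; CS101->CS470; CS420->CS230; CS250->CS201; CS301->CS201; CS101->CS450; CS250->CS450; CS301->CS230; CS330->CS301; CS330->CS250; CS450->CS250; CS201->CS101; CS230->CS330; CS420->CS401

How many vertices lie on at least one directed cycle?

8

A vertex is on a directed cycle iff it belongs to a strongly connected component of size ≥ 2 (or has a self-loop).
The vertices on cycles are {CS101, CS201, CS230, CS250, CS301, CS330, CS420, CS450} — 8 in total.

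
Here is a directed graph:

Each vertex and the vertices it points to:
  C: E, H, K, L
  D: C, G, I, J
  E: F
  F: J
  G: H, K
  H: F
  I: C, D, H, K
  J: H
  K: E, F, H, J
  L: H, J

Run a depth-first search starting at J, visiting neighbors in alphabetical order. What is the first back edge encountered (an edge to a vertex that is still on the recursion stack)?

F->J

DFS from J (visiting neighbors in alphabetical order); mark gray on enter, black on exit:
J gray
  H gray
    F gray
      F→J: J is gray → back edge
First back edge: F → J.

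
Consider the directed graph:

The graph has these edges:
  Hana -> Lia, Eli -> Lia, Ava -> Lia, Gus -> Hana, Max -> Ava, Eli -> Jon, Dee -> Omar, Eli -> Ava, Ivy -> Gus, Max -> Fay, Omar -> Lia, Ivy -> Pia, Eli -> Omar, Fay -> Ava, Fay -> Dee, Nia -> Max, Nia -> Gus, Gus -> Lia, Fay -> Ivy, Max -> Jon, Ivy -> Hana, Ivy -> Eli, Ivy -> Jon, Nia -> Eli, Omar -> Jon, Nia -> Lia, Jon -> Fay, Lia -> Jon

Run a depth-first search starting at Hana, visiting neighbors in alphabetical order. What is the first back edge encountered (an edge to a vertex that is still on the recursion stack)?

DFS from Hana (visiting neighbors in alphabetical order); mark gray on enter, black on exit:
Hana gray
  Lia gray
    Jon gray
      Fay gray
        Ava gray
          Ava→Lia: Lia is gray → back edge
First back edge: Ava → Lia.

Ava→Lia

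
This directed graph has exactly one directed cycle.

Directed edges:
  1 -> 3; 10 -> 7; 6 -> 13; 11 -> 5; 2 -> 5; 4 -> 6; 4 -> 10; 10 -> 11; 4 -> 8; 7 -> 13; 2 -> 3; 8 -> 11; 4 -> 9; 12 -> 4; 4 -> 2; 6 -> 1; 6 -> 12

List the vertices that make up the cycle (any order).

DFS with gray/black marking from 4:
4 gray
  9 gray
  9 black
  2 gray
    5 gray
    5 black
    3 gray
    3 black
  2 black
  6 gray
    12 gray
      12→4: 4 is gray → back edge
Back edge closes the cycle 4 → 6 → 12 → 4; its vertices are {4, 6, 12}.

4, 6, 12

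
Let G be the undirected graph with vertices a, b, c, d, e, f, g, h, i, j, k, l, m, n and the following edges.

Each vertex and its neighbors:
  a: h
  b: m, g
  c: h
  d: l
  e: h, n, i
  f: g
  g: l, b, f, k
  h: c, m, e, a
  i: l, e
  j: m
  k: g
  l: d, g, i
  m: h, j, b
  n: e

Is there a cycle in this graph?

DFS, tracking each vertex's parent; an edge to a visited non-parent vertex closes a cycle.
Start from h:
visit h (parent –)
  visit c (parent h)
    c–h: parent, skip
  visit m (parent h)
    m–h: parent, skip
    visit j (parent m)
      j–m: parent, skip
    visit b (parent m)
      b–m: parent, skip
      visit g (parent b)
        visit l (parent g)
          visit d (parent l)
            d–l: parent, skip
          l–g: parent, skip
          visit i (parent l)
            i–l: parent, skip
            visit e (parent i)
              e–h: h visited and ≠ parent → cycle
Cycle: h – m – b – g – l – i – e – h.

Yes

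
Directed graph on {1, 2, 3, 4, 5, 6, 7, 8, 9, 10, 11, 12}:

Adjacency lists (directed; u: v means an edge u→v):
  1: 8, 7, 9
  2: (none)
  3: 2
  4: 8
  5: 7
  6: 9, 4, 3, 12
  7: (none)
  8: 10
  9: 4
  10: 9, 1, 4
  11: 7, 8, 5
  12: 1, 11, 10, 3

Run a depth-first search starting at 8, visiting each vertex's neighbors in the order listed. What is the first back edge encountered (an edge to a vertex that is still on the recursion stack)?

4->8

DFS from 8 (visiting each vertex's neighbors in the order listed); mark gray on enter, black on exit:
8 gray
  10 gray
    9 gray
      4 gray
        4→8: 8 is gray → back edge
First back edge: 4 → 8.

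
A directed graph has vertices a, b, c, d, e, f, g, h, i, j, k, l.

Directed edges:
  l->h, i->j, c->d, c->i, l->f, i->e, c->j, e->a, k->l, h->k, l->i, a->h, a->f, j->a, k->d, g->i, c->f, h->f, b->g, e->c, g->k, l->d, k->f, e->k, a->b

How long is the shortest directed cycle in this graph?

For each vertex v, BFS finds the shortest path from v back to v.
The shortest such closed walk is e → c → i → e, length 3.

3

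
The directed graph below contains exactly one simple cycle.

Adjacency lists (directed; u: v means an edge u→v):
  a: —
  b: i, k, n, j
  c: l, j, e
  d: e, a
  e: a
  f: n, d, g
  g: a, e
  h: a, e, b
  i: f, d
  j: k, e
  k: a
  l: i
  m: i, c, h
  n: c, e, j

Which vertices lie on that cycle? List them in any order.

c, f, i, l, n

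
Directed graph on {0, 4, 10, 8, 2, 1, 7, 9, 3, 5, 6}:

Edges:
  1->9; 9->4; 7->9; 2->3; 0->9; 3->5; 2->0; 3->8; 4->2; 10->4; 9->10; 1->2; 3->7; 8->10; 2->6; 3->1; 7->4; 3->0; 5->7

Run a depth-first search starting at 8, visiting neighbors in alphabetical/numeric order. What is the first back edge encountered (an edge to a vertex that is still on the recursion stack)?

DFS from 8 (visiting neighbors in alphabetical/numeric order); mark gray on enter, black on exit:
8 gray
  10 gray
    4 gray
      2 gray
        0 gray
          9 gray
            9→4: 4 is gray → back edge
First back edge: 9 → 4.

9->4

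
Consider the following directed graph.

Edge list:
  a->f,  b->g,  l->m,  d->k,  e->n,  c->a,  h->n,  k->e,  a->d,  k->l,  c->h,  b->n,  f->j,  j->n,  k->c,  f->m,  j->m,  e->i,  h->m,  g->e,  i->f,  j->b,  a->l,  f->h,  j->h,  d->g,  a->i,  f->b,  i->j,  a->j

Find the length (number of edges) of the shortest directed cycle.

For each vertex v, BFS finds the shortest path from v back to v.
The shortest such closed walk is c → a → d → k → c, length 4.

4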